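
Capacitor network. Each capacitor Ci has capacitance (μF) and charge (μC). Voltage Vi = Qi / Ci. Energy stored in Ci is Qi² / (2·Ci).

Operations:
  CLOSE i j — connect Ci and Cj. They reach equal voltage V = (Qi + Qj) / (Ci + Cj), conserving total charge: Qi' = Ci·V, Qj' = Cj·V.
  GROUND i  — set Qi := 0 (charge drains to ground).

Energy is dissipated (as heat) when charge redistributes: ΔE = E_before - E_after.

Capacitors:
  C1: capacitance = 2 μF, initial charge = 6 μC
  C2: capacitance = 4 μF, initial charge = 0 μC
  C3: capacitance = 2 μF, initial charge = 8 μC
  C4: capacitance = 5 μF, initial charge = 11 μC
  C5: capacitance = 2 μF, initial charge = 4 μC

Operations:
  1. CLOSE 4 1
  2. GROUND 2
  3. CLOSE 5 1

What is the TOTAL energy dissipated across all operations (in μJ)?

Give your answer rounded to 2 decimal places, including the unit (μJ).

Answer: 0.55 μJ

Derivation:
Initial: C1(2μF, Q=6μC, V=3.00V), C2(4μF, Q=0μC, V=0.00V), C3(2μF, Q=8μC, V=4.00V), C4(5μF, Q=11μC, V=2.20V), C5(2μF, Q=4μC, V=2.00V)
Op 1: CLOSE 4-1: Q_total=17.00, C_total=7.00, V=2.43; Q4=12.14, Q1=4.86; dissipated=0.457
Op 2: GROUND 2: Q2=0; energy lost=0.000
Op 3: CLOSE 5-1: Q_total=8.86, C_total=4.00, V=2.21; Q5=4.43, Q1=4.43; dissipated=0.092
Total dissipated: 0.549 μJ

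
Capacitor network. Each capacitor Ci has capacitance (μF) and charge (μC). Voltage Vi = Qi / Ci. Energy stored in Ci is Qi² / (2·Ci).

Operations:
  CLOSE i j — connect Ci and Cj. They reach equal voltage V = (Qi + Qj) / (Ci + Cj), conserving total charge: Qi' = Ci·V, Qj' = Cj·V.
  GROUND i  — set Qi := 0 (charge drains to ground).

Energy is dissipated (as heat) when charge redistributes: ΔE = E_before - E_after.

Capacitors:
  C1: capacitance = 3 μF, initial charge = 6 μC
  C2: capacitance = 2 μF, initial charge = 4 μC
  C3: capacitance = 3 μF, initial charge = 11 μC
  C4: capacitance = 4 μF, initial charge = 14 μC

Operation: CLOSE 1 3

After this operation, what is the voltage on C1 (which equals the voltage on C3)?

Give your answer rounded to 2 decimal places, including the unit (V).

Answer: 2.83 V

Derivation:
Initial: C1(3μF, Q=6μC, V=2.00V), C2(2μF, Q=4μC, V=2.00V), C3(3μF, Q=11μC, V=3.67V), C4(4μF, Q=14μC, V=3.50V)
Op 1: CLOSE 1-3: Q_total=17.00, C_total=6.00, V=2.83; Q1=8.50, Q3=8.50; dissipated=2.083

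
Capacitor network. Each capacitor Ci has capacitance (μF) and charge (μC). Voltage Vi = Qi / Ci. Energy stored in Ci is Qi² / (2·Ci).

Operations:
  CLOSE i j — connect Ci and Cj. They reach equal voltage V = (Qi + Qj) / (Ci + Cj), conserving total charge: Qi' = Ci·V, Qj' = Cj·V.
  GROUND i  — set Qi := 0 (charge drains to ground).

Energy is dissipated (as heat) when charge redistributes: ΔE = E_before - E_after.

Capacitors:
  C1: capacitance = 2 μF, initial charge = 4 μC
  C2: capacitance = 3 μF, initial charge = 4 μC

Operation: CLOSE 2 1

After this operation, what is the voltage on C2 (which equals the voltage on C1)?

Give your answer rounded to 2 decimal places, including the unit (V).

Answer: 1.60 V

Derivation:
Initial: C1(2μF, Q=4μC, V=2.00V), C2(3μF, Q=4μC, V=1.33V)
Op 1: CLOSE 2-1: Q_total=8.00, C_total=5.00, V=1.60; Q2=4.80, Q1=3.20; dissipated=0.267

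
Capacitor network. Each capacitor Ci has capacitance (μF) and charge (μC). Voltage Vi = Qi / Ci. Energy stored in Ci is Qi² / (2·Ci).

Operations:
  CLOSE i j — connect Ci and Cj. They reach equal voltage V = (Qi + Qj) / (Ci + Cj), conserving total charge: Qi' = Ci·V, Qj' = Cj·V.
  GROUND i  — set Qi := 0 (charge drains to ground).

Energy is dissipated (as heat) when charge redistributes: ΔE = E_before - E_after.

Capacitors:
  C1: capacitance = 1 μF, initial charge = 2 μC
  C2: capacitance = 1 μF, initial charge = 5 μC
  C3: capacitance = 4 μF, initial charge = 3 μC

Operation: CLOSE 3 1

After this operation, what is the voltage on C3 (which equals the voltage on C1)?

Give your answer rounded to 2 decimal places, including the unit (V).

Answer: 1.00 V

Derivation:
Initial: C1(1μF, Q=2μC, V=2.00V), C2(1μF, Q=5μC, V=5.00V), C3(4μF, Q=3μC, V=0.75V)
Op 1: CLOSE 3-1: Q_total=5.00, C_total=5.00, V=1.00; Q3=4.00, Q1=1.00; dissipated=0.625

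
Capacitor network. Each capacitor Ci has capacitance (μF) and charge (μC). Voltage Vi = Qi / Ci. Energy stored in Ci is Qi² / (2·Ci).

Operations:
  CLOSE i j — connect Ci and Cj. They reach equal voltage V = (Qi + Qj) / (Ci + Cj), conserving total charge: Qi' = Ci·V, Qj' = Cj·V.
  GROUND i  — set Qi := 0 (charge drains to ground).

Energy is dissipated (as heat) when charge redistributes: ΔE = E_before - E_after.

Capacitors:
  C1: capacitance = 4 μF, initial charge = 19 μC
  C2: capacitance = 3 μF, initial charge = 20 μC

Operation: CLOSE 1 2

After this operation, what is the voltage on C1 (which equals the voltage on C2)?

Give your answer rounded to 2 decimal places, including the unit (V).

Answer: 5.57 V

Derivation:
Initial: C1(4μF, Q=19μC, V=4.75V), C2(3μF, Q=20μC, V=6.67V)
Op 1: CLOSE 1-2: Q_total=39.00, C_total=7.00, V=5.57; Q1=22.29, Q2=16.71; dissipated=3.149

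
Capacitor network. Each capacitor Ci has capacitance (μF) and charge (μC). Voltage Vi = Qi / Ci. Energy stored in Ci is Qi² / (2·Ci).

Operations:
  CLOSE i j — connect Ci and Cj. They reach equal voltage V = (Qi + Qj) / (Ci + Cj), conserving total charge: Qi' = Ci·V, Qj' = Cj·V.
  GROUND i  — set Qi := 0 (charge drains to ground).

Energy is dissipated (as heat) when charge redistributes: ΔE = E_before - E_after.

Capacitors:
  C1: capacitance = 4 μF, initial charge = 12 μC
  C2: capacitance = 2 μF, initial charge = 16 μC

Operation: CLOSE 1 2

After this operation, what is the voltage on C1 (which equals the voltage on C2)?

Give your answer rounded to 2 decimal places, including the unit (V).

Initial: C1(4μF, Q=12μC, V=3.00V), C2(2μF, Q=16μC, V=8.00V)
Op 1: CLOSE 1-2: Q_total=28.00, C_total=6.00, V=4.67; Q1=18.67, Q2=9.33; dissipated=16.667

Answer: 4.67 V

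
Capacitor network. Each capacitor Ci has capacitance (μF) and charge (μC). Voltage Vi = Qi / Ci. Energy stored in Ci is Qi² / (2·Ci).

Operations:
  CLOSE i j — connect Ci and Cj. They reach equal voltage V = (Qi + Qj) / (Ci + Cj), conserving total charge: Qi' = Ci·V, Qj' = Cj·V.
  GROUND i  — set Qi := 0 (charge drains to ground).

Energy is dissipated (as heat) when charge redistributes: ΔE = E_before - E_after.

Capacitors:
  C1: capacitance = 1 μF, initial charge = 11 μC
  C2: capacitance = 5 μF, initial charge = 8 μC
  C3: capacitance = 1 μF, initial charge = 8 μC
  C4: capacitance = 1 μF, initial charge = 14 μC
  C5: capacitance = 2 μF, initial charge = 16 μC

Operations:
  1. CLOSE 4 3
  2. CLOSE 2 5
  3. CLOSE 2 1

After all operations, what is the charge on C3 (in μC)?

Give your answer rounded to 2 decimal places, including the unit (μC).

Initial: C1(1μF, Q=11μC, V=11.00V), C2(5μF, Q=8μC, V=1.60V), C3(1μF, Q=8μC, V=8.00V), C4(1μF, Q=14μC, V=14.00V), C5(2μF, Q=16μC, V=8.00V)
Op 1: CLOSE 4-3: Q_total=22.00, C_total=2.00, V=11.00; Q4=11.00, Q3=11.00; dissipated=9.000
Op 2: CLOSE 2-5: Q_total=24.00, C_total=7.00, V=3.43; Q2=17.14, Q5=6.86; dissipated=29.257
Op 3: CLOSE 2-1: Q_total=28.14, C_total=6.00, V=4.69; Q2=23.45, Q1=4.69; dissipated=23.886
Final charges: Q1=4.69, Q2=23.45, Q3=11.00, Q4=11.00, Q5=6.86

Answer: 11.00 μC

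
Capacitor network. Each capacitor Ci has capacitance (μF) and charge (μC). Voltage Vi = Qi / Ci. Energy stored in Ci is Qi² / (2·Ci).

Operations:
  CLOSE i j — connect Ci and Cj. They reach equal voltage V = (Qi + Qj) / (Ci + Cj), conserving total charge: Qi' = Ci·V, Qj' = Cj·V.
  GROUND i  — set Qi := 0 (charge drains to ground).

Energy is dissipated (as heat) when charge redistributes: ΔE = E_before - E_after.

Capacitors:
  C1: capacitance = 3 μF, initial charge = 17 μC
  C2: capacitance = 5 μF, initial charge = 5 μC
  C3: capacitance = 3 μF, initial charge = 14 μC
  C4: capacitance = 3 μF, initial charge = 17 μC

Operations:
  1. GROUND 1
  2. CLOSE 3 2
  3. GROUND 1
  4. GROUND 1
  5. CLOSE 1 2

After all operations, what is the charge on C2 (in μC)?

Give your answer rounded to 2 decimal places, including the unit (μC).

Initial: C1(3μF, Q=17μC, V=5.67V), C2(5μF, Q=5μC, V=1.00V), C3(3μF, Q=14μC, V=4.67V), C4(3μF, Q=17μC, V=5.67V)
Op 1: GROUND 1: Q1=0; energy lost=48.167
Op 2: CLOSE 3-2: Q_total=19.00, C_total=8.00, V=2.38; Q3=7.12, Q2=11.88; dissipated=12.604
Op 3: GROUND 1: Q1=0; energy lost=0.000
Op 4: GROUND 1: Q1=0; energy lost=0.000
Op 5: CLOSE 1-2: Q_total=11.88, C_total=8.00, V=1.48; Q1=4.45, Q2=7.42; dissipated=5.288
Final charges: Q1=4.45, Q2=7.42, Q3=7.12, Q4=17.00

Answer: 7.42 μC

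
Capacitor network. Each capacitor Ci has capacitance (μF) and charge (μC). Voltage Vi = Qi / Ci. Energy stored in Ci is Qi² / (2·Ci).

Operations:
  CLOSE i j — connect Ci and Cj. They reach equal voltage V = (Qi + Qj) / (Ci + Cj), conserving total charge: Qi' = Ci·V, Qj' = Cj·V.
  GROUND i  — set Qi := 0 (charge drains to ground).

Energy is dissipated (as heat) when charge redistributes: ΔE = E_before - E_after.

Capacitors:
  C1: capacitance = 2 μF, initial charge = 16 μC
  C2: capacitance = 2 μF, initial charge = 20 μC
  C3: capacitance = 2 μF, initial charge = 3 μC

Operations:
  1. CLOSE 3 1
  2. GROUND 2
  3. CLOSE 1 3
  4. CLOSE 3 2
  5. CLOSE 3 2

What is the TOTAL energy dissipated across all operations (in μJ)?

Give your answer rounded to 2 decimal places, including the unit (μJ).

Initial: C1(2μF, Q=16μC, V=8.00V), C2(2μF, Q=20μC, V=10.00V), C3(2μF, Q=3μC, V=1.50V)
Op 1: CLOSE 3-1: Q_total=19.00, C_total=4.00, V=4.75; Q3=9.50, Q1=9.50; dissipated=21.125
Op 2: GROUND 2: Q2=0; energy lost=100.000
Op 3: CLOSE 1-3: Q_total=19.00, C_total=4.00, V=4.75; Q1=9.50, Q3=9.50; dissipated=0.000
Op 4: CLOSE 3-2: Q_total=9.50, C_total=4.00, V=2.38; Q3=4.75, Q2=4.75; dissipated=11.281
Op 5: CLOSE 3-2: Q_total=9.50, C_total=4.00, V=2.38; Q3=4.75, Q2=4.75; dissipated=0.000
Total dissipated: 132.406 μJ

Answer: 132.41 μJ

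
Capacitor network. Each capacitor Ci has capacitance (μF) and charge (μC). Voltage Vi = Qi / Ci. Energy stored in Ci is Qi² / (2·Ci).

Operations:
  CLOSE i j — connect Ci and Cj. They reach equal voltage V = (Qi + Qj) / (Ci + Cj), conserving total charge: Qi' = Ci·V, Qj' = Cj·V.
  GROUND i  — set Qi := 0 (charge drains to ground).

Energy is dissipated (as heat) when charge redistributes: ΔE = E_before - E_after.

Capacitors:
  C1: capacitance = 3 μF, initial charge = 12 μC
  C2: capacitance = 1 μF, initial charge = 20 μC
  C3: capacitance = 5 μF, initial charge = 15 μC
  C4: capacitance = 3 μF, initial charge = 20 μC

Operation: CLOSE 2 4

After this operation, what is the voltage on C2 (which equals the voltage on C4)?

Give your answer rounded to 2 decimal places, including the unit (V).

Initial: C1(3μF, Q=12μC, V=4.00V), C2(1μF, Q=20μC, V=20.00V), C3(5μF, Q=15μC, V=3.00V), C4(3μF, Q=20μC, V=6.67V)
Op 1: CLOSE 2-4: Q_total=40.00, C_total=4.00, V=10.00; Q2=10.00, Q4=30.00; dissipated=66.667

Answer: 10.00 V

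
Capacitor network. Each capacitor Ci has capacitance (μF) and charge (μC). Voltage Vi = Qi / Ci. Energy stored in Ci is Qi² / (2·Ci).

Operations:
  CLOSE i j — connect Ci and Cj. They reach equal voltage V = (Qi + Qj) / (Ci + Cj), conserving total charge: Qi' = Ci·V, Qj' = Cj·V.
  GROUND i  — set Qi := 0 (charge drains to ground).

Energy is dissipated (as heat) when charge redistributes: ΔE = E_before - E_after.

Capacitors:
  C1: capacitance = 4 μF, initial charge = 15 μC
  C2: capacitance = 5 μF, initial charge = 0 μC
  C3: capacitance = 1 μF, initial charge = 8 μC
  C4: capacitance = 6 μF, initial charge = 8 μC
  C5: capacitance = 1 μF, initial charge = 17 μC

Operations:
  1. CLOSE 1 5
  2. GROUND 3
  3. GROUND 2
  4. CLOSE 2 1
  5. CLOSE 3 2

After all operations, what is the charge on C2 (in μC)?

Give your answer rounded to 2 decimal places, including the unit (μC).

Answer: 11.85 μC

Derivation:
Initial: C1(4μF, Q=15μC, V=3.75V), C2(5μF, Q=0μC, V=0.00V), C3(1μF, Q=8μC, V=8.00V), C4(6μF, Q=8μC, V=1.33V), C5(1μF, Q=17μC, V=17.00V)
Op 1: CLOSE 1-5: Q_total=32.00, C_total=5.00, V=6.40; Q1=25.60, Q5=6.40; dissipated=70.225
Op 2: GROUND 3: Q3=0; energy lost=32.000
Op 3: GROUND 2: Q2=0; energy lost=0.000
Op 4: CLOSE 2-1: Q_total=25.60, C_total=9.00, V=2.84; Q2=14.22, Q1=11.38; dissipated=45.511
Op 5: CLOSE 3-2: Q_total=14.22, C_total=6.00, V=2.37; Q3=2.37, Q2=11.85; dissipated=3.371
Final charges: Q1=11.38, Q2=11.85, Q3=2.37, Q4=8.00, Q5=6.40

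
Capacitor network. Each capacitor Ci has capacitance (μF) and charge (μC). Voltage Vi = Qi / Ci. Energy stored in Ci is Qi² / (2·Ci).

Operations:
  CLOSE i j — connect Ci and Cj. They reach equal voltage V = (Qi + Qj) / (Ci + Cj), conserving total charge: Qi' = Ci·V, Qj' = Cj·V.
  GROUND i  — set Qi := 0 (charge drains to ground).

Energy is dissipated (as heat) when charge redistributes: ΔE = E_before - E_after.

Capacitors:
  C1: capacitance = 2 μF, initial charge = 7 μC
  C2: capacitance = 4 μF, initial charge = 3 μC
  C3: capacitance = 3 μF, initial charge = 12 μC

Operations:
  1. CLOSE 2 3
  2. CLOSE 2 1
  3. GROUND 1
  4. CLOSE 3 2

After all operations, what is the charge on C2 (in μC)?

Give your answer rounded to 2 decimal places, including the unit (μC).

Answer: 9.61 μC

Derivation:
Initial: C1(2μF, Q=7μC, V=3.50V), C2(4μF, Q=3μC, V=0.75V), C3(3μF, Q=12μC, V=4.00V)
Op 1: CLOSE 2-3: Q_total=15.00, C_total=7.00, V=2.14; Q2=8.57, Q3=6.43; dissipated=9.054
Op 2: CLOSE 2-1: Q_total=15.57, C_total=6.00, V=2.60; Q2=10.38, Q1=5.19; dissipated=1.228
Op 3: GROUND 1: Q1=0; energy lost=6.735
Op 4: CLOSE 3-2: Q_total=16.81, C_total=7.00, V=2.40; Q3=7.20, Q2=9.61; dissipated=0.175
Final charges: Q1=0.00, Q2=9.61, Q3=7.20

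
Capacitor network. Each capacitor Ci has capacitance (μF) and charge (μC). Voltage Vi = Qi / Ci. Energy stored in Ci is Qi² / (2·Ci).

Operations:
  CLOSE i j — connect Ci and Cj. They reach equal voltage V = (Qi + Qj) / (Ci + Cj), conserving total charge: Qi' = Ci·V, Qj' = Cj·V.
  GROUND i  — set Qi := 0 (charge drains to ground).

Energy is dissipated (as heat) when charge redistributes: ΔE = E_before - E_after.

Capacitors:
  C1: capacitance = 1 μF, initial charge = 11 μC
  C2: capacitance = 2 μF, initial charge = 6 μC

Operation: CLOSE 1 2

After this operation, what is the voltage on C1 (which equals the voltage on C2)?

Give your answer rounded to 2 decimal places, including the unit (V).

Answer: 5.67 V

Derivation:
Initial: C1(1μF, Q=11μC, V=11.00V), C2(2μF, Q=6μC, V=3.00V)
Op 1: CLOSE 1-2: Q_total=17.00, C_total=3.00, V=5.67; Q1=5.67, Q2=11.33; dissipated=21.333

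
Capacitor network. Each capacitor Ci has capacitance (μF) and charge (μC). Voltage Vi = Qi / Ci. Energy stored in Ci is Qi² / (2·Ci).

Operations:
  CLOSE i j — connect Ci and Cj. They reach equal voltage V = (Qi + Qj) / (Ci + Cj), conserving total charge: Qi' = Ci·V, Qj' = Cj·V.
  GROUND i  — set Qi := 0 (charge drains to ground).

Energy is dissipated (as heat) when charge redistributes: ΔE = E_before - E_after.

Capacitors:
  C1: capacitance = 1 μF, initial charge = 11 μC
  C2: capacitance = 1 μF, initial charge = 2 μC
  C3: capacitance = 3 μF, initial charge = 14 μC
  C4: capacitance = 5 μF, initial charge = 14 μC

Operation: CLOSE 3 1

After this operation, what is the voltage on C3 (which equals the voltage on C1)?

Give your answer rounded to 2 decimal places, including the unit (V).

Answer: 6.25 V

Derivation:
Initial: C1(1μF, Q=11μC, V=11.00V), C2(1μF, Q=2μC, V=2.00V), C3(3μF, Q=14μC, V=4.67V), C4(5μF, Q=14μC, V=2.80V)
Op 1: CLOSE 3-1: Q_total=25.00, C_total=4.00, V=6.25; Q3=18.75, Q1=6.25; dissipated=15.042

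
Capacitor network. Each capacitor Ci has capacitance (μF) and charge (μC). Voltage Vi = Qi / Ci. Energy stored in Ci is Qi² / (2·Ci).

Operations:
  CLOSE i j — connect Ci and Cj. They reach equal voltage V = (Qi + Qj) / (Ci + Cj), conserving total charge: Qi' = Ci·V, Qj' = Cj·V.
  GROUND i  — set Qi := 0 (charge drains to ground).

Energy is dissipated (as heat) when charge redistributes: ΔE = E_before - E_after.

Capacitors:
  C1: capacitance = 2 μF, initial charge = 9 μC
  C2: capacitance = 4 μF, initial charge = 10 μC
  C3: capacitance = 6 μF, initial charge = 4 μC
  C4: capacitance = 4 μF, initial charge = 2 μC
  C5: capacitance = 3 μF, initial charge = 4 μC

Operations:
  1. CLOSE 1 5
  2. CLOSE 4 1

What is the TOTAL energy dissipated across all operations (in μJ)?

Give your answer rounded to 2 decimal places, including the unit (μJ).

Initial: C1(2μF, Q=9μC, V=4.50V), C2(4μF, Q=10μC, V=2.50V), C3(6μF, Q=4μC, V=0.67V), C4(4μF, Q=2μC, V=0.50V), C5(3μF, Q=4μC, V=1.33V)
Op 1: CLOSE 1-5: Q_total=13.00, C_total=5.00, V=2.60; Q1=5.20, Q5=7.80; dissipated=6.017
Op 2: CLOSE 4-1: Q_total=7.20, C_total=6.00, V=1.20; Q4=4.80, Q1=2.40; dissipated=2.940
Total dissipated: 8.957 μJ

Answer: 8.96 μJ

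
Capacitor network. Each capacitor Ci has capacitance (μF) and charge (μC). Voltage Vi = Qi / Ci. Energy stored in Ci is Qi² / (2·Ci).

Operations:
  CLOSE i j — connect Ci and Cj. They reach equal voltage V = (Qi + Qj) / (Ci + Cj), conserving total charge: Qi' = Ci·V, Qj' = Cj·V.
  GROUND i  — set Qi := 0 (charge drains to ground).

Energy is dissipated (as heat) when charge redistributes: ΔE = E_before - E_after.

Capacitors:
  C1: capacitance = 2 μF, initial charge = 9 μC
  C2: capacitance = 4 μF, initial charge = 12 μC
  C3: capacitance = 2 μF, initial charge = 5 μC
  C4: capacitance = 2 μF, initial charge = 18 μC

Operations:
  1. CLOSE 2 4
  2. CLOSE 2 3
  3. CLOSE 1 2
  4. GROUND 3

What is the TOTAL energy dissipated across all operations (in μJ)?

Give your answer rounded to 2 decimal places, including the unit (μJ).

Initial: C1(2μF, Q=9μC, V=4.50V), C2(4μF, Q=12μC, V=3.00V), C3(2μF, Q=5μC, V=2.50V), C4(2μF, Q=18μC, V=9.00V)
Op 1: CLOSE 2-4: Q_total=30.00, C_total=6.00, V=5.00; Q2=20.00, Q4=10.00; dissipated=24.000
Op 2: CLOSE 2-3: Q_total=25.00, C_total=6.00, V=4.17; Q2=16.67, Q3=8.33; dissipated=4.167
Op 3: CLOSE 1-2: Q_total=25.67, C_total=6.00, V=4.28; Q1=8.56, Q2=17.11; dissipated=0.074
Op 4: GROUND 3: Q3=0; energy lost=17.361
Total dissipated: 45.602 μJ

Answer: 45.60 μJ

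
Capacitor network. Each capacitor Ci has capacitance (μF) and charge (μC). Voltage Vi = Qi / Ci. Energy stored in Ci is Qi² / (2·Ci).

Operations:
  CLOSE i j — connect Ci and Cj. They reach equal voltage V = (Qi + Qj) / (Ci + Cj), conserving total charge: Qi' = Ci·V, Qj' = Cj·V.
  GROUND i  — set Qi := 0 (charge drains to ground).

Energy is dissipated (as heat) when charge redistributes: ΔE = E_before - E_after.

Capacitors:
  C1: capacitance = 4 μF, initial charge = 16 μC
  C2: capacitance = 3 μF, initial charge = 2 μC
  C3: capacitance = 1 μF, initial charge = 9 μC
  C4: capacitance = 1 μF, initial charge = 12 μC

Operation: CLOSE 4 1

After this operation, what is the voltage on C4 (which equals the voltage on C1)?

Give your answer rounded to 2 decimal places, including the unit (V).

Answer: 5.60 V

Derivation:
Initial: C1(4μF, Q=16μC, V=4.00V), C2(3μF, Q=2μC, V=0.67V), C3(1μF, Q=9μC, V=9.00V), C4(1μF, Q=12μC, V=12.00V)
Op 1: CLOSE 4-1: Q_total=28.00, C_total=5.00, V=5.60; Q4=5.60, Q1=22.40; dissipated=25.600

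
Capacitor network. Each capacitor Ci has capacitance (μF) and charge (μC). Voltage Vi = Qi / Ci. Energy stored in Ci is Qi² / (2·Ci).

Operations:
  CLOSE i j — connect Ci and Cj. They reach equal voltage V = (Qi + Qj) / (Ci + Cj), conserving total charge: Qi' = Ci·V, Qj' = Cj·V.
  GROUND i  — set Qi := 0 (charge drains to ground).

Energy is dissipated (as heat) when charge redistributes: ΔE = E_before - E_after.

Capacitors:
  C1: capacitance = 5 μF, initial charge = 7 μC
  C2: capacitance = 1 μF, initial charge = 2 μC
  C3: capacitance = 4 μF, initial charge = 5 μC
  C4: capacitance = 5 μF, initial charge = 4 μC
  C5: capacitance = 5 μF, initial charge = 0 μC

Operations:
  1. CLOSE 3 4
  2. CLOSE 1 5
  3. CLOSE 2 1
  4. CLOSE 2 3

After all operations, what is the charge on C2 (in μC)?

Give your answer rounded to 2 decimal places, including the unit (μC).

Initial: C1(5μF, Q=7μC, V=1.40V), C2(1μF, Q=2μC, V=2.00V), C3(4μF, Q=5μC, V=1.25V), C4(5μF, Q=4μC, V=0.80V), C5(5μF, Q=0μC, V=0.00V)
Op 1: CLOSE 3-4: Q_total=9.00, C_total=9.00, V=1.00; Q3=4.00, Q4=5.00; dissipated=0.225
Op 2: CLOSE 1-5: Q_total=7.00, C_total=10.00, V=0.70; Q1=3.50, Q5=3.50; dissipated=2.450
Op 3: CLOSE 2-1: Q_total=5.50, C_total=6.00, V=0.92; Q2=0.92, Q1=4.58; dissipated=0.704
Op 4: CLOSE 2-3: Q_total=4.92, C_total=5.00, V=0.98; Q2=0.98, Q3=3.93; dissipated=0.003
Final charges: Q1=4.58, Q2=0.98, Q3=3.93, Q4=5.00, Q5=3.50

Answer: 0.98 μC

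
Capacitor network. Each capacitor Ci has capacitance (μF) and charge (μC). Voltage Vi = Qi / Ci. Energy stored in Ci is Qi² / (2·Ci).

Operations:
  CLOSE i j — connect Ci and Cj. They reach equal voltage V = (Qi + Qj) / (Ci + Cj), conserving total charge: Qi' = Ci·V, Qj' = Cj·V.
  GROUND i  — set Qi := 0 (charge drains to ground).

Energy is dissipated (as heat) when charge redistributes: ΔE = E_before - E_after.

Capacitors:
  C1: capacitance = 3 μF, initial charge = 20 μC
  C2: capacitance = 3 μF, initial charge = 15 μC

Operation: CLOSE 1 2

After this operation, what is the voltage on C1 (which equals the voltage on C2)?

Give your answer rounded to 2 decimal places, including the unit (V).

Answer: 5.83 V

Derivation:
Initial: C1(3μF, Q=20μC, V=6.67V), C2(3μF, Q=15μC, V=5.00V)
Op 1: CLOSE 1-2: Q_total=35.00, C_total=6.00, V=5.83; Q1=17.50, Q2=17.50; dissipated=2.083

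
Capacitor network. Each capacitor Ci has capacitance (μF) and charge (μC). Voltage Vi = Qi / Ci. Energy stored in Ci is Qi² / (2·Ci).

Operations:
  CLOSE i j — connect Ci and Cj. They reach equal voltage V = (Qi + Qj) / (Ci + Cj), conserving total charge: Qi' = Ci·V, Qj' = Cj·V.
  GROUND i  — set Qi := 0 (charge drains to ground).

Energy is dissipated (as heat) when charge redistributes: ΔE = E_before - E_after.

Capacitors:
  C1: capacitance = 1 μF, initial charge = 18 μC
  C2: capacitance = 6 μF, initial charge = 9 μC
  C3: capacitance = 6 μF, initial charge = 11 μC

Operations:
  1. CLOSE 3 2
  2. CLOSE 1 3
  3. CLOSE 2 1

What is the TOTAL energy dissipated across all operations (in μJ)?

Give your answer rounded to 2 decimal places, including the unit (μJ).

Initial: C1(1μF, Q=18μC, V=18.00V), C2(6μF, Q=9μC, V=1.50V), C3(6μF, Q=11μC, V=1.83V)
Op 1: CLOSE 3-2: Q_total=20.00, C_total=12.00, V=1.67; Q3=10.00, Q2=10.00; dissipated=0.167
Op 2: CLOSE 1-3: Q_total=28.00, C_total=7.00, V=4.00; Q1=4.00, Q3=24.00; dissipated=114.333
Op 3: CLOSE 2-1: Q_total=14.00, C_total=7.00, V=2.00; Q2=12.00, Q1=2.00; dissipated=2.333
Total dissipated: 116.833 μJ

Answer: 116.83 μJ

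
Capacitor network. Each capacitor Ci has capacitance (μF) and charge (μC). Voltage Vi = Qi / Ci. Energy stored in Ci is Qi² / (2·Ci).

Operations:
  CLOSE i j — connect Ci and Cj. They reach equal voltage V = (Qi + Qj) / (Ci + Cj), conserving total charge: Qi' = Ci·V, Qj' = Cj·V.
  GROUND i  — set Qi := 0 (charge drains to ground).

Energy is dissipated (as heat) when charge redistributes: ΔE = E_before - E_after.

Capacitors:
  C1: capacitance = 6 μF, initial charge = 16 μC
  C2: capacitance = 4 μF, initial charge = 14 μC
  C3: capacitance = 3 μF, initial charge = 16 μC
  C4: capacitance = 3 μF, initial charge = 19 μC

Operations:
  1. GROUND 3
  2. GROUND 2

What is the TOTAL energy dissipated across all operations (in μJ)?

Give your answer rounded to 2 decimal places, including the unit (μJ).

Initial: C1(6μF, Q=16μC, V=2.67V), C2(4μF, Q=14μC, V=3.50V), C3(3μF, Q=16μC, V=5.33V), C4(3μF, Q=19μC, V=6.33V)
Op 1: GROUND 3: Q3=0; energy lost=42.667
Op 2: GROUND 2: Q2=0; energy lost=24.500
Total dissipated: 67.167 μJ

Answer: 67.17 μJ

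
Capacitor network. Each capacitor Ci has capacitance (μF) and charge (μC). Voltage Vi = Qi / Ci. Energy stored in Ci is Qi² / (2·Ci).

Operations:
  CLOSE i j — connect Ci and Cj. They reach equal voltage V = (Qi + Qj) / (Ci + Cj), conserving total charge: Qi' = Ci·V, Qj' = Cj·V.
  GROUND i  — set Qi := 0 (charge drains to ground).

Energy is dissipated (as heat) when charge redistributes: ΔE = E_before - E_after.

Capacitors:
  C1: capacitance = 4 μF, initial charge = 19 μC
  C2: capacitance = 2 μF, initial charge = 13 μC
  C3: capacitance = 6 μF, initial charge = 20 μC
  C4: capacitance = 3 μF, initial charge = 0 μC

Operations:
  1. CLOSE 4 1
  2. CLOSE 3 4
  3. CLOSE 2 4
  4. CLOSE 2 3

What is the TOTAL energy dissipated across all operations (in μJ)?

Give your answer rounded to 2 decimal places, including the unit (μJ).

Initial: C1(4μF, Q=19μC, V=4.75V), C2(2μF, Q=13μC, V=6.50V), C3(6μF, Q=20μC, V=3.33V), C4(3μF, Q=0μC, V=0.00V)
Op 1: CLOSE 4-1: Q_total=19.00, C_total=7.00, V=2.71; Q4=8.14, Q1=10.86; dissipated=19.339
Op 2: CLOSE 3-4: Q_total=28.14, C_total=9.00, V=3.13; Q3=18.76, Q4=9.38; dissipated=0.383
Op 3: CLOSE 2-4: Q_total=22.38, C_total=5.00, V=4.48; Q2=8.95, Q4=13.43; dissipated=6.826
Op 4: CLOSE 2-3: Q_total=27.71, C_total=8.00, V=3.46; Q2=6.93, Q3=20.79; dissipated=1.365
Total dissipated: 27.914 μJ

Answer: 27.91 μJ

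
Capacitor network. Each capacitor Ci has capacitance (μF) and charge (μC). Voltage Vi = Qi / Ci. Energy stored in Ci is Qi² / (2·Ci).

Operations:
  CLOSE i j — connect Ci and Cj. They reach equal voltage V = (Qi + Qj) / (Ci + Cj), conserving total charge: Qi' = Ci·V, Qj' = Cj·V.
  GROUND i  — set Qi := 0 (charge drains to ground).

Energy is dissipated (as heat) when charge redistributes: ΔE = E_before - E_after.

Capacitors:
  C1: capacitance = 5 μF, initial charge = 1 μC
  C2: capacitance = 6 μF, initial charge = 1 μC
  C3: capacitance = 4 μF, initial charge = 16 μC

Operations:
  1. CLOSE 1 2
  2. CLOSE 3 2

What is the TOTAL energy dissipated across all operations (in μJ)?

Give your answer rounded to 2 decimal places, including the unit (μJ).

Answer: 17.50 μJ

Derivation:
Initial: C1(5μF, Q=1μC, V=0.20V), C2(6μF, Q=1μC, V=0.17V), C3(4μF, Q=16μC, V=4.00V)
Op 1: CLOSE 1-2: Q_total=2.00, C_total=11.00, V=0.18; Q1=0.91, Q2=1.09; dissipated=0.002
Op 2: CLOSE 3-2: Q_total=17.09, C_total=10.00, V=1.71; Q3=6.84, Q2=10.25; dissipated=17.494
Total dissipated: 17.496 μJ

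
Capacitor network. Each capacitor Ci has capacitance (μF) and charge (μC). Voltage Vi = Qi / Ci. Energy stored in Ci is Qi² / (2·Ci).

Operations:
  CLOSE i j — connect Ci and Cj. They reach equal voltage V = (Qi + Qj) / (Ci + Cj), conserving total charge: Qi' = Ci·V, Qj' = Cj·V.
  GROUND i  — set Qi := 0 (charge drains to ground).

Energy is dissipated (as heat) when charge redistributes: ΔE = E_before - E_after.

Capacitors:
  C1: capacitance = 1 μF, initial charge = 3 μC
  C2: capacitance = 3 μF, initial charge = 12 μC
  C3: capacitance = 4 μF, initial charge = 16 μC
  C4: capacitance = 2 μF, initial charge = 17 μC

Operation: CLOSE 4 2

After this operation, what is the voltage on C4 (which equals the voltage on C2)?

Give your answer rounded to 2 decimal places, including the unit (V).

Initial: C1(1μF, Q=3μC, V=3.00V), C2(3μF, Q=12μC, V=4.00V), C3(4μF, Q=16μC, V=4.00V), C4(2μF, Q=17μC, V=8.50V)
Op 1: CLOSE 4-2: Q_total=29.00, C_total=5.00, V=5.80; Q4=11.60, Q2=17.40; dissipated=12.150

Answer: 5.80 V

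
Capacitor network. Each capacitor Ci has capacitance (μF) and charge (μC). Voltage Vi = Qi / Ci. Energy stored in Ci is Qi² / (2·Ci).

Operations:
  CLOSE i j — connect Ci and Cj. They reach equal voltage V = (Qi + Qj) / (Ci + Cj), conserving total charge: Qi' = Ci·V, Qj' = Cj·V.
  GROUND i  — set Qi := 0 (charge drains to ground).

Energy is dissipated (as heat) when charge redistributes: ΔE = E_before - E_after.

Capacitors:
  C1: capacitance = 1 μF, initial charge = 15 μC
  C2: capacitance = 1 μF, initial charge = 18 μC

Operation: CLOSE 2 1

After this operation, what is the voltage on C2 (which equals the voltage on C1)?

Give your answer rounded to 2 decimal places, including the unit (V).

Answer: 16.50 V

Derivation:
Initial: C1(1μF, Q=15μC, V=15.00V), C2(1μF, Q=18μC, V=18.00V)
Op 1: CLOSE 2-1: Q_total=33.00, C_total=2.00, V=16.50; Q2=16.50, Q1=16.50; dissipated=2.250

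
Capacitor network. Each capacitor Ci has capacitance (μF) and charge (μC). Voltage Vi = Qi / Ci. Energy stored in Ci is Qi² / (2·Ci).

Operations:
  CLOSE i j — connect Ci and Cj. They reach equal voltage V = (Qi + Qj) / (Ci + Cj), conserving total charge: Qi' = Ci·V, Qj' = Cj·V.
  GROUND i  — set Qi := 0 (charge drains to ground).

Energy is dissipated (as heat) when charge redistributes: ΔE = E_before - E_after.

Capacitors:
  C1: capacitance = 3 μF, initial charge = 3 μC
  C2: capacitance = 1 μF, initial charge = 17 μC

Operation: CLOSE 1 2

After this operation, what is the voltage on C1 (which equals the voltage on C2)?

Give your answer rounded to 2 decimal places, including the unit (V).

Answer: 5.00 V

Derivation:
Initial: C1(3μF, Q=3μC, V=1.00V), C2(1μF, Q=17μC, V=17.00V)
Op 1: CLOSE 1-2: Q_total=20.00, C_total=4.00, V=5.00; Q1=15.00, Q2=5.00; dissipated=96.000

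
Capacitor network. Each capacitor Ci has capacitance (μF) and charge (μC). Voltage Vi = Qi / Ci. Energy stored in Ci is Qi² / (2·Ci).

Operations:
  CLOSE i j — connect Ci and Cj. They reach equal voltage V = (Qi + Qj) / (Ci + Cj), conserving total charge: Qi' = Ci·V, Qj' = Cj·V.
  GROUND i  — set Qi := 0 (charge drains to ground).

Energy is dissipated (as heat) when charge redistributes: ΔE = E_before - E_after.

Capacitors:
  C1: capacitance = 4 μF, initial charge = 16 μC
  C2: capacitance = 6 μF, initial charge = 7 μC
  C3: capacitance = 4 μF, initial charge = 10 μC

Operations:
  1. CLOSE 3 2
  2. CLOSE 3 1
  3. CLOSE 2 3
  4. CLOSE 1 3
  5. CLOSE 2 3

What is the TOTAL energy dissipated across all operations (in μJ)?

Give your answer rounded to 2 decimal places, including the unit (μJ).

Answer: 9.63 μJ

Derivation:
Initial: C1(4μF, Q=16μC, V=4.00V), C2(6μF, Q=7μC, V=1.17V), C3(4μF, Q=10μC, V=2.50V)
Op 1: CLOSE 3-2: Q_total=17.00, C_total=10.00, V=1.70; Q3=6.80, Q2=10.20; dissipated=2.133
Op 2: CLOSE 3-1: Q_total=22.80, C_total=8.00, V=2.85; Q3=11.40, Q1=11.40; dissipated=5.290
Op 3: CLOSE 2-3: Q_total=21.60, C_total=10.00, V=2.16; Q2=12.96, Q3=8.64; dissipated=1.587
Op 4: CLOSE 1-3: Q_total=20.04, C_total=8.00, V=2.50; Q1=10.02, Q3=10.02; dissipated=0.476
Op 5: CLOSE 2-3: Q_total=22.98, C_total=10.00, V=2.30; Q2=13.79, Q3=9.19; dissipated=0.143
Total dissipated: 9.629 μJ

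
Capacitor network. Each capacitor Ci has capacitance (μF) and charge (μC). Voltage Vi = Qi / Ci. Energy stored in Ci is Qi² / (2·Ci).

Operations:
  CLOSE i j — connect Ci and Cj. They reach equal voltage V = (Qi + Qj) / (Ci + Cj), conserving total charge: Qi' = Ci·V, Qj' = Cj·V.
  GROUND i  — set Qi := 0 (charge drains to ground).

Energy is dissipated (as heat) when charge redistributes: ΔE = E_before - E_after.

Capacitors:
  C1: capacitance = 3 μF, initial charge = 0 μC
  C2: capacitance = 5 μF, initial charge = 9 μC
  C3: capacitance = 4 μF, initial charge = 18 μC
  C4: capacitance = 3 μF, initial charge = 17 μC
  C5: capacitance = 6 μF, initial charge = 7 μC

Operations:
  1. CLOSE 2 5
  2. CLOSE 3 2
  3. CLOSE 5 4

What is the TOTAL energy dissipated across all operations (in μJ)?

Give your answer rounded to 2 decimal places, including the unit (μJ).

Answer: 28.59 μJ

Derivation:
Initial: C1(3μF, Q=0μC, V=0.00V), C2(5μF, Q=9μC, V=1.80V), C3(4μF, Q=18μC, V=4.50V), C4(3μF, Q=17μC, V=5.67V), C5(6μF, Q=7μC, V=1.17V)
Op 1: CLOSE 2-5: Q_total=16.00, C_total=11.00, V=1.45; Q2=7.27, Q5=8.73; dissipated=0.547
Op 2: CLOSE 3-2: Q_total=25.27, C_total=9.00, V=2.81; Q3=11.23, Q2=14.04; dissipated=10.305
Op 3: CLOSE 5-4: Q_total=25.73, C_total=9.00, V=2.86; Q5=17.15, Q4=8.58; dissipated=17.742
Total dissipated: 28.594 μJ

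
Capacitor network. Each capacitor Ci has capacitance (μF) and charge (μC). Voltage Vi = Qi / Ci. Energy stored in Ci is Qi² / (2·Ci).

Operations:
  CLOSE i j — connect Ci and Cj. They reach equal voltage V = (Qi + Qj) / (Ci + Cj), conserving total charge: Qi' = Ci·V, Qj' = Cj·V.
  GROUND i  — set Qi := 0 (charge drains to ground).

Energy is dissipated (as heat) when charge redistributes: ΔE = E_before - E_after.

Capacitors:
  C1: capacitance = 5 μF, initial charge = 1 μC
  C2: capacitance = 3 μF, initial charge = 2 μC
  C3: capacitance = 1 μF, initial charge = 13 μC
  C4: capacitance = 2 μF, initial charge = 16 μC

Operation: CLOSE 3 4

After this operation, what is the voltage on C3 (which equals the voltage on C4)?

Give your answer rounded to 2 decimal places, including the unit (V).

Initial: C1(5μF, Q=1μC, V=0.20V), C2(3μF, Q=2μC, V=0.67V), C3(1μF, Q=13μC, V=13.00V), C4(2μF, Q=16μC, V=8.00V)
Op 1: CLOSE 3-4: Q_total=29.00, C_total=3.00, V=9.67; Q3=9.67, Q4=19.33; dissipated=8.333

Answer: 9.67 V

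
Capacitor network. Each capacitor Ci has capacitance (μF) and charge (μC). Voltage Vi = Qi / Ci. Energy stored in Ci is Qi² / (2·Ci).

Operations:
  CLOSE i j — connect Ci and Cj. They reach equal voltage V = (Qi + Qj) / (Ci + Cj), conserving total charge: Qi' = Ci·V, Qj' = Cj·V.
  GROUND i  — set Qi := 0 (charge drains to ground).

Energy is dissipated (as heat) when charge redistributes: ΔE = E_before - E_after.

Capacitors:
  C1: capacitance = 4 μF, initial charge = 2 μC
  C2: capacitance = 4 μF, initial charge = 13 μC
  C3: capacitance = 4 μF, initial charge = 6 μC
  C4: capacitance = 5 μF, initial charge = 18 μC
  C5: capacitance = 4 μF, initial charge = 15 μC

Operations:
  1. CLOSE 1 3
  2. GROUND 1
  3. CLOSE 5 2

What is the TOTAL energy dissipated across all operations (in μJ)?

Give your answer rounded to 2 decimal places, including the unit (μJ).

Answer: 3.25 μJ

Derivation:
Initial: C1(4μF, Q=2μC, V=0.50V), C2(4μF, Q=13μC, V=3.25V), C3(4μF, Q=6μC, V=1.50V), C4(5μF, Q=18μC, V=3.60V), C5(4μF, Q=15μC, V=3.75V)
Op 1: CLOSE 1-3: Q_total=8.00, C_total=8.00, V=1.00; Q1=4.00, Q3=4.00; dissipated=1.000
Op 2: GROUND 1: Q1=0; energy lost=2.000
Op 3: CLOSE 5-2: Q_total=28.00, C_total=8.00, V=3.50; Q5=14.00, Q2=14.00; dissipated=0.250
Total dissipated: 3.250 μJ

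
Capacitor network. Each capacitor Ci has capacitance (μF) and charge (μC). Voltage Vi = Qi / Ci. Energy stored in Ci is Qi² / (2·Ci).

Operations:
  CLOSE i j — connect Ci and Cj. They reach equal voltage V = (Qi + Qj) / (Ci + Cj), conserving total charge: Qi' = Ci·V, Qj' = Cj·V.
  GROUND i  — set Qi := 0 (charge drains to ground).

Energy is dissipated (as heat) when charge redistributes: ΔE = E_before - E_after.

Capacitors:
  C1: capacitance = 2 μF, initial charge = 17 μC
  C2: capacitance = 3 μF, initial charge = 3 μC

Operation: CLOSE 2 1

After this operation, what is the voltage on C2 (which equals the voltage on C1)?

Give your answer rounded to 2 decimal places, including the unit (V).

Answer: 4.00 V

Derivation:
Initial: C1(2μF, Q=17μC, V=8.50V), C2(3μF, Q=3μC, V=1.00V)
Op 1: CLOSE 2-1: Q_total=20.00, C_total=5.00, V=4.00; Q2=12.00, Q1=8.00; dissipated=33.750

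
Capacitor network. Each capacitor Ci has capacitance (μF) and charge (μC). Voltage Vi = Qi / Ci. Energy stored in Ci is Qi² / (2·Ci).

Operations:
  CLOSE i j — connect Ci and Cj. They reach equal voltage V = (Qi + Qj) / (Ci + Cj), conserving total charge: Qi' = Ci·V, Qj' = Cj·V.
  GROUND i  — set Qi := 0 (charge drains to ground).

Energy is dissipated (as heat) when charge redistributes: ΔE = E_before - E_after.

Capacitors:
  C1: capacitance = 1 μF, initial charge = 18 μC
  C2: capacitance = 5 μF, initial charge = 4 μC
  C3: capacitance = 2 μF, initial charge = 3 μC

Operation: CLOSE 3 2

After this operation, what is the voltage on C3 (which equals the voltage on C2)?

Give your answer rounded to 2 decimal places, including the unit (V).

Initial: C1(1μF, Q=18μC, V=18.00V), C2(5μF, Q=4μC, V=0.80V), C3(2μF, Q=3μC, V=1.50V)
Op 1: CLOSE 3-2: Q_total=7.00, C_total=7.00, V=1.00; Q3=2.00, Q2=5.00; dissipated=0.350

Answer: 1.00 V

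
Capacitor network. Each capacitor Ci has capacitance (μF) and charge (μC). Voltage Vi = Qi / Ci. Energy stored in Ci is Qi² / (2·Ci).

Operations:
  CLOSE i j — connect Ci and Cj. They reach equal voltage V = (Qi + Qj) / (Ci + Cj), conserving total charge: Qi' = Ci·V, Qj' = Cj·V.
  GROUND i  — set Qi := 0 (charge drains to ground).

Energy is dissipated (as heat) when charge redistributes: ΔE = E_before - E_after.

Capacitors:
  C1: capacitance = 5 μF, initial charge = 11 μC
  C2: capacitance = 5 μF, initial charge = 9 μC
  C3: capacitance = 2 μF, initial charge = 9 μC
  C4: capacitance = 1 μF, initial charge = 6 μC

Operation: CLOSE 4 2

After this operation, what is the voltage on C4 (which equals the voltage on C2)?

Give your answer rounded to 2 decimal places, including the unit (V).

Answer: 2.50 V

Derivation:
Initial: C1(5μF, Q=11μC, V=2.20V), C2(5μF, Q=9μC, V=1.80V), C3(2μF, Q=9μC, V=4.50V), C4(1μF, Q=6μC, V=6.00V)
Op 1: CLOSE 4-2: Q_total=15.00, C_total=6.00, V=2.50; Q4=2.50, Q2=12.50; dissipated=7.350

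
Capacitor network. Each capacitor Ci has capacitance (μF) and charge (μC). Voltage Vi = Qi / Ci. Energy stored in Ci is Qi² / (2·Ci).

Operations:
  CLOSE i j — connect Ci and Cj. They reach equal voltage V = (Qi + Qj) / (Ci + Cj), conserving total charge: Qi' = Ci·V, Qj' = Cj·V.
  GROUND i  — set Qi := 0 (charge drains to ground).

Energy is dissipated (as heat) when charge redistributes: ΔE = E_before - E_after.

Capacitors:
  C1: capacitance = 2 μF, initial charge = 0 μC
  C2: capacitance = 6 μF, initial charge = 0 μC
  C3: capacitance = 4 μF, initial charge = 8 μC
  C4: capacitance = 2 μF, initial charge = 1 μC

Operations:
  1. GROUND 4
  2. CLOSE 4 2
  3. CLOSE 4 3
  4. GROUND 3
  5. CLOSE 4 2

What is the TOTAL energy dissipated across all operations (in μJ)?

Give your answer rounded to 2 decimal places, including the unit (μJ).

Answer: 7.81 μJ

Derivation:
Initial: C1(2μF, Q=0μC, V=0.00V), C2(6μF, Q=0μC, V=0.00V), C3(4μF, Q=8μC, V=2.00V), C4(2μF, Q=1μC, V=0.50V)
Op 1: GROUND 4: Q4=0; energy lost=0.250
Op 2: CLOSE 4-2: Q_total=0.00, C_total=8.00, V=0.00; Q4=0.00, Q2=0.00; dissipated=0.000
Op 3: CLOSE 4-3: Q_total=8.00, C_total=6.00, V=1.33; Q4=2.67, Q3=5.33; dissipated=2.667
Op 4: GROUND 3: Q3=0; energy lost=3.556
Op 5: CLOSE 4-2: Q_total=2.67, C_total=8.00, V=0.33; Q4=0.67, Q2=2.00; dissipated=1.333
Total dissipated: 7.806 μJ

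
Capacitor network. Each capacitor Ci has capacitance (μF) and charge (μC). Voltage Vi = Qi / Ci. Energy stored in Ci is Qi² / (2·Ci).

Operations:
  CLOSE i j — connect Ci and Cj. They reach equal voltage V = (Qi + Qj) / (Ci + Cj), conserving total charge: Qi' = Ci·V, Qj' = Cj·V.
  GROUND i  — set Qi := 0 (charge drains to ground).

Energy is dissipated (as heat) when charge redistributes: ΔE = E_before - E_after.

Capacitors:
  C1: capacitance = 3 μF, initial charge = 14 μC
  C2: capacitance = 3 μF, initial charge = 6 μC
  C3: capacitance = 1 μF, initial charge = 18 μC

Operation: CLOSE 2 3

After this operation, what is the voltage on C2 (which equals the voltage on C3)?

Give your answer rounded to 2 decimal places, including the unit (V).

Answer: 6.00 V

Derivation:
Initial: C1(3μF, Q=14μC, V=4.67V), C2(3μF, Q=6μC, V=2.00V), C3(1μF, Q=18μC, V=18.00V)
Op 1: CLOSE 2-3: Q_total=24.00, C_total=4.00, V=6.00; Q2=18.00, Q3=6.00; dissipated=96.000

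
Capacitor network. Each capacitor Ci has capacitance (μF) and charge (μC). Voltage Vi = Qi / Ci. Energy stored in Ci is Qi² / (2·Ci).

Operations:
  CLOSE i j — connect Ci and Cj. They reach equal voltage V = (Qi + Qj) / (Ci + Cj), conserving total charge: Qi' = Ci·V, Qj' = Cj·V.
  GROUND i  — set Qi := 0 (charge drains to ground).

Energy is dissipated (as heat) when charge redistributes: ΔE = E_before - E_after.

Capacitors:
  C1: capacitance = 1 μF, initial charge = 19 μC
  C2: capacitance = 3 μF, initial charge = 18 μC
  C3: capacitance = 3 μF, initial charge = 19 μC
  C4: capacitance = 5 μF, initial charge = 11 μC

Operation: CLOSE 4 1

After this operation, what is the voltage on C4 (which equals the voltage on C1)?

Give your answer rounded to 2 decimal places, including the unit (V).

Initial: C1(1μF, Q=19μC, V=19.00V), C2(3μF, Q=18μC, V=6.00V), C3(3μF, Q=19μC, V=6.33V), C4(5μF, Q=11μC, V=2.20V)
Op 1: CLOSE 4-1: Q_total=30.00, C_total=6.00, V=5.00; Q4=25.00, Q1=5.00; dissipated=117.600

Answer: 5.00 V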